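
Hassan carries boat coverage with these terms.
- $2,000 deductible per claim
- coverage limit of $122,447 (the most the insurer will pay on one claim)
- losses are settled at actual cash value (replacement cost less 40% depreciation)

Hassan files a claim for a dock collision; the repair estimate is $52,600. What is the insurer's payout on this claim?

$29,560

Depreciate 40%: the covered value is $52,600 × 0.6 = $31,560.
Less the $2,000 deductible: $31,560 − $2,000 = $29,560.
$29,560 is within the $122,447 limit, so the insurer pays $29,560.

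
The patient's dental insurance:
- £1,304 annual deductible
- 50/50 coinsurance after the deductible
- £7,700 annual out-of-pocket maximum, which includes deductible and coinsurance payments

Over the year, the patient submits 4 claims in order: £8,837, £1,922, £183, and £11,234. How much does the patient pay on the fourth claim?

#1 (£8,837): £1,304 to deductible, leaving £7,533; 50% of £7,533 = £3,766.50. Patient pays £5,070.50; OOP now £5,070.50.
#2 (£1,922): deductible met; 50% of £1,922 = £961. Cost to patient: £961. OOP to date £6,031.50.
#3 (£183): deductible already satisfied, so patient's share is 50% × £183 = £91.50. Patient pays £91.50; OOP now £6,123.
#4 (£11,234): 50% coinsurance on £11,234 = £5,617. That would push OOP to £11,740, over the £7,700 cap, so patient pays £7,700 − £6,123 = £1,577.

£1,577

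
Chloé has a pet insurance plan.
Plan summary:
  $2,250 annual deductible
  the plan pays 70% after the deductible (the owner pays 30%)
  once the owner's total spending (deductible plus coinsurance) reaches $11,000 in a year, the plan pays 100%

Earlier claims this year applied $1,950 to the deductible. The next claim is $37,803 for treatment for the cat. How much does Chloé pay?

$9,050

Remaining deductible: $2,250 − $1,950 = $300.
That leaves $37,803 − $300 = $37,503 for coinsurance.
Owner's 30% share of $37,503 is $11,250.90.
Owner responsibility before any cap: $300 + $11,250.90 = $11,550.90.
That would bring total out-of-pocket to $13,500.90, past the $11,000 cap. The owner is capped at $11,000 − $1,950 = $9,050 on this claim.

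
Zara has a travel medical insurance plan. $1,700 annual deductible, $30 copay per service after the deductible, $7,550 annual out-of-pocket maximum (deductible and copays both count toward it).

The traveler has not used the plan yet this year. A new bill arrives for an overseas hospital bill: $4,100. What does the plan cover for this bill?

The full $1,700 deductible is still open; $1,700 of this bill applies to it.
After the $1,700 deductible portion, $4,100 − $1,700 = $2,400 is subject to the copay.
Copay on this service: $30.
Traveler responsibility before any cap: $1,700 + $30 = $1,730.
Cumulative spending $0 + $1,730 = $1,730 stays under the $7,550 maximum.
Insurer pays the balance: $4,100 − $1,730 = $2,370.

$2,370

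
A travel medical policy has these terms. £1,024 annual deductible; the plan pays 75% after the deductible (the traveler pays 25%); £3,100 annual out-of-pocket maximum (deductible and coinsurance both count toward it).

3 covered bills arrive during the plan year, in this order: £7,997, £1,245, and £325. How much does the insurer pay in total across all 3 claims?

#1 (£7,997): £1,024 finishes the deductible; £6,973 goes to coinsurance; coinsurance £6,973 × 25% = £1,743.25. Traveler owes £2,767.25 (running OOP £2,767.25). Plan pays £7,997 − £2,767.25 = £5,229.75.
#2 (£1,245): deductible already satisfied, so traveler's share is 25% × £1,245 = £311.25. Traveler owes £311.25 (running OOP £3,078.50). Plan pays £1,245 − £311.25 = £933.75.
#3 (£325): deductible met; 25% of £325 = £81.25. That would push OOP to £3,159.75, over the £3,100 cap, so traveler pays £3,100 − £3,078.50 = £21.50. Plan pays £325 − £21.50 = £303.50.
Insurer total: £5,229.75 + £933.75 + £303.50 = £6,467.

£6,467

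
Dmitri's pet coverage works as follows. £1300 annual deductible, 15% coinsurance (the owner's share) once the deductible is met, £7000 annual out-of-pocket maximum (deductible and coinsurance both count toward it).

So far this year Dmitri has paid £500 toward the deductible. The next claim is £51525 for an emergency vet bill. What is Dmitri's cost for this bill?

£500 of the £1300 deductible is already met, leaving £800.
After the £800 deductible portion, £51525 − £800 = £50725 is subject to coinsurance.
Owner's 15% share of £50725 is £7608.75.
So the owner owes £800 + £7608.75 = £8408.75 before any cap.
Year-to-date out-of-pocket would reach £500 + £8408.75 = £8908.75, above the £7000 maximum, so the owner pays only £7000 − £500 = £6500.

£6500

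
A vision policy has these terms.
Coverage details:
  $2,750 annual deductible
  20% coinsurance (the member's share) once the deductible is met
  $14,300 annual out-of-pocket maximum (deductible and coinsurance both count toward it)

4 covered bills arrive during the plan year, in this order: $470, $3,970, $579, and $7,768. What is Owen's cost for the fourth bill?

Claim 1 — $470: all of it applies to the deductible. Cost to member: $470. OOP to date $470.
Claim 2 — $3,970: deductible takes $2,280, $1,690 remains; member's 20% is $338. Cost to member: $2,618. OOP to date $3,088.
Claim 3 — $579: deductible already satisfied, so member's share is 20% × $579 = $115.80. Member owes $115.80 (running OOP $3,203.80).
Claim 4 — $7,768: deductible met; 20% of $7,768 = $1,553.60. Member pays $1,553.60; OOP now $4,757.40.

$1,553.60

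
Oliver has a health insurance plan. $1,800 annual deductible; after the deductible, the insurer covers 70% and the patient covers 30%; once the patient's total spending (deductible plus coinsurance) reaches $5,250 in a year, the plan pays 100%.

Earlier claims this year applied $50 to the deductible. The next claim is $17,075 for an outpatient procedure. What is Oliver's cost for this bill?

Deductible still to meet: $1,800 − $50 = $1,750.
That leaves $17,075 − $1,750 = $15,325 for coinsurance.
Coinsurance: $15,325 × 30% = $4,597.50.
Patient responsibility before any cap: $1,750 + $4,597.50 = $6,347.50.
Year-to-date out-of-pocket would reach $50 + $6,347.50 = $6,397.50, above the $5,250 maximum, so the patient pays only $5,250 − $50 = $5,200.

$5,200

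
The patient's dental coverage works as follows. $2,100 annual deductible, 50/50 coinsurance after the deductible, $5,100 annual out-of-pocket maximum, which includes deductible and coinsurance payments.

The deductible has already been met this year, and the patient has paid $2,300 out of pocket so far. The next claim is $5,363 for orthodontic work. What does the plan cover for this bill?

$2,681.50

The deductible is already satisfied, so the full bill goes to coinsurance.
Patient's 50% share of $5,363 is $2,681.50.
Cumulative spending $2,300 + $2,681.50 = $4,981.50 stays under the $5,100 maximum.
Insurer pays the balance: $5,363 − $2,681.50 = $2,681.50.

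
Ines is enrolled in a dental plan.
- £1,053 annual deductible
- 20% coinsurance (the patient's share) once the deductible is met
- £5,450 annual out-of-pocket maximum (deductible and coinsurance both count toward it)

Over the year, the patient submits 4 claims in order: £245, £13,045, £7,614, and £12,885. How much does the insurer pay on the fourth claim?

£12,458.20

Claim 1 — £245: entire amount goes to the deductible. Patient pays £245; OOP now £245. Insurer: £245 − £245 = £0.
Claim 2 — £13,045: deductible takes £808, £12,237 remains; coinsurance £12,237 × 20% = £2,447.40. Cost to patient: £3,255.40. OOP to date £3,500.40. Insurer: £13,045 − £3,255.40 = £9,789.60.
Claim 3 — £7,614: deductible already satisfied, so patient's share is 20% × £7,614 = £1,522.80. Cost to patient: £1,522.80. OOP to date £5,023.20. Plan pays £7,614 − £1,522.80 = £6,091.20.
Claim 4 — £12,885: 20% coinsurance on £12,885 = £2,577. OOP would hit £7,600.20 > £5,450, so the cap limits the patient to £5,450 − £5,023.20 = £426.80. Insurer: £12,885 − £426.80 = £12,458.20.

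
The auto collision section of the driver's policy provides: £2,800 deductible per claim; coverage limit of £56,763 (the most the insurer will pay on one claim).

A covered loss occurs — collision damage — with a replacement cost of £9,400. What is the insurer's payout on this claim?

£6,600

After the deductible, £9,400 − £2,800 = £6,600 remains.
£6,600 is within the £56,763 limit, so the insurer pays £6,600.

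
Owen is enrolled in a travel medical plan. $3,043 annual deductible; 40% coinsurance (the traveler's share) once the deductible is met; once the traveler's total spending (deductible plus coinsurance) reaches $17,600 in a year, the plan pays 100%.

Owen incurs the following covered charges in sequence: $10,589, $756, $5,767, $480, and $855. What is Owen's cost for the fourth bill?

$192

Claim 1 ($10,589): deductible takes $3,043, $7,546 remains; traveler's 40% is $3,018.40. Traveler owes $6,061.40 (running OOP $6,061.40).
Claim 2 ($756): deductible already satisfied, so traveler's share is 40% × $756 = $302.40. Cost to traveler: $302.40. OOP to date $6,363.80.
Claim 3 ($5,767): deductible met; 40% of $5,767 = $2,306.80. Traveler owes $2,306.80 (running OOP $8,670.60).
Claim 4 ($480): deductible met; 40% of $480 = $192. Cost to traveler: $192. OOP to date $8,862.60.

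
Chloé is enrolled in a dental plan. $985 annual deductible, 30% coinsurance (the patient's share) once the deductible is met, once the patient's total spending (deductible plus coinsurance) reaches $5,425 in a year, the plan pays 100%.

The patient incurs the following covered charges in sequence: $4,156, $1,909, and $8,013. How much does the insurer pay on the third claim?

$5,609.10

Claim 1 ($4,156): $985 to deductible, leaving $3,171; 30% of $3,171 = $951.30. Cost to patient: $1,936.30. OOP to date $1,936.30. Insurer: $4,156 − $1,936.30 = $2,219.70.
Claim 2 ($1,909): 30% coinsurance on $1,909 = $572.70. Patient pays $572.70; OOP now $2,509. Insurer: $1,909 − $572.70 = $1,336.30.
Claim 3 ($8,013): 30% coinsurance on $8,013 = $2,403.90. Patient owes $2,403.90 (running OOP $4,912.90). Insurer: $8,013 − $2,403.90 = $5,609.10.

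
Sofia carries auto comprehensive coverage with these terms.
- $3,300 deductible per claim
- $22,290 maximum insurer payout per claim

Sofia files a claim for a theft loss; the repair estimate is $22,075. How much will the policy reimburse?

Less the $3,300 deductible: $22,075 − $3,300 = $18,775.
$18,775 is within the $22,290 limit, so the insurer pays $18,775.

$18,775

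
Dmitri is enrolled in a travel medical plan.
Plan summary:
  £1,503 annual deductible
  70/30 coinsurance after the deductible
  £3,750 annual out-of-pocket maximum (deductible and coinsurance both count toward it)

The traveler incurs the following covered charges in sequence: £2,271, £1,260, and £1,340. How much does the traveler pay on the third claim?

£402

Bill 1, £2,271: deductible takes £1,503, £768 remains; traveler's 30% is £230.40. Traveler owes £1,733.40 (running OOP £1,733.40).
Bill 2, £1,260: deductible met; 30% of £1,260 = £378. Cost to traveler: £378. OOP to date £2,111.40.
Bill 3, £1,340: deductible already satisfied, so traveler's share is 30% × £1,340 = £402. Cost to traveler: £402. OOP to date £2,513.40.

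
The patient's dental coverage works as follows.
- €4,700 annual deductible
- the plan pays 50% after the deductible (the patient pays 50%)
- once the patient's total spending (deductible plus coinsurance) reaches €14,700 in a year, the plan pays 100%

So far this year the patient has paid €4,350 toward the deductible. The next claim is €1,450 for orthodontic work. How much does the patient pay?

€900

Deductible still to meet: €4,700 − €4,350 = €350.
The remaining €1,100 (= €1,450 − €350) moves to coinsurance.
50% of €1,100 = €550 falls to the patient.
That puts the patient's cost at €350 + €550 = €900 before any cap.
Cumulative spending €4,350 + €900 = €5,250 stays under the €14,700 maximum.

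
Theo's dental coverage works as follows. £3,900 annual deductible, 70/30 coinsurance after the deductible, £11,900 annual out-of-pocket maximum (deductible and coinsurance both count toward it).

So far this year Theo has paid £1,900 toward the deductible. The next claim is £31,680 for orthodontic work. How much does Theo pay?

£10,000

Remaining deductible: £3,900 − £1,900 = £2,000.
After the £2,000 deductible portion, £31,680 − £2,000 = £29,680 is subject to coinsurance.
30% of £29,680 = £8,904 falls to the patient.
So the patient owes £2,000 + £8,904 = £10,904 before any cap.
Year-to-date out-of-pocket would reach £1,900 + £10,904 = £12,804, above the £11,900 maximum, so the patient pays only £11,900 − £1,900 = £10,000.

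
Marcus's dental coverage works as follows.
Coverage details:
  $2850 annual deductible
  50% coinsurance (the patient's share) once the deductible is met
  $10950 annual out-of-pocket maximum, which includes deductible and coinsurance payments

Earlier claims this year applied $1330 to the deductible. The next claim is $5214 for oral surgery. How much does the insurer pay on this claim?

Deductible still to meet: $2850 − $1330 = $1520.
The remaining $3694 (= $5214 − $1520) moves to coinsurance.
Patient's 50% share of $3694 is $1847.
Patient responsibility before any cap: $1520 + $1847 = $3367.
Year-to-date out-of-pocket becomes $1330 + $3367 = $4697, still under the $10950 maximum, so no cap applies.
The insurer covers the remainder: $5214 − $3367 = $1847.

$1847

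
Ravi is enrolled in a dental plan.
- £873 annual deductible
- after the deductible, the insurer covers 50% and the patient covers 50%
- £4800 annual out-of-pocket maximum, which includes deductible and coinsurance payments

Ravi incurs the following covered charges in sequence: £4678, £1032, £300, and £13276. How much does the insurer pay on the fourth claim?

#1 (£4678): £873 to deductible, leaving £3805; coinsurance £3805 × 50% = £1902.50. Cost to patient: £2775.50. OOP to date £2775.50. Plan pays £4678 − £2775.50 = £1902.50.
#2 (£1032): 50% coinsurance on £1032 = £516. Patient owes £516 (running OOP £3291.50). Insurer: £1032 − £516 = £516.
#3 (£300): deductible already satisfied, so patient's share is 50% × £300 = £150. Patient pays £150; OOP now £3441.50. Insurer: £300 − £150 = £150.
#4 (£13276): deductible met; 50% of £13276 = £6638. OOP would hit £10079.50 > £4800, so the cap limits the patient to £4800 − £3441.50 = £1358.50. Plan pays £13276 − £1358.50 = £11917.50.

£11917.50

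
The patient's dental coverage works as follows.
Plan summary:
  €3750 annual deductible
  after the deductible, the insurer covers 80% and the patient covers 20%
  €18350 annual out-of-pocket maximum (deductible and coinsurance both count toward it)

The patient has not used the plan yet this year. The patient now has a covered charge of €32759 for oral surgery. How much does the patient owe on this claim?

€9551.80

Deductible not yet touched, so the first €3750 of the bill goes to the deductible.
After the €3750 deductible portion, €32759 − €3750 = €29009 is subject to coinsurance.
Patient's 20% share of €29009 is €5801.80.
So the patient owes €3750 + €5801.80 = €9551.80 before any cap.
Cumulative spending €0 + €9551.80 = €9551.80 stays under the €18350 maximum.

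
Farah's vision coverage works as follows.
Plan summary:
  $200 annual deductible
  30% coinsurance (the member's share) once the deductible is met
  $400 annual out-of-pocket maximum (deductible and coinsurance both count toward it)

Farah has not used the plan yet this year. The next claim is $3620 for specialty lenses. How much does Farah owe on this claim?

$400

Deductible not yet touched, so the first $200 of the bill goes to the deductible.
That leaves $3620 − $200 = $3420 for coinsurance.
30% of $3420 = $1026 falls to the member.
That puts the member's cost at $200 + $1026 = $1226 before any cap.
Adding $1226 to the $0 already spent would give $1226, which exceeds the $400 cap; the member pays just $400 − $0 = $400.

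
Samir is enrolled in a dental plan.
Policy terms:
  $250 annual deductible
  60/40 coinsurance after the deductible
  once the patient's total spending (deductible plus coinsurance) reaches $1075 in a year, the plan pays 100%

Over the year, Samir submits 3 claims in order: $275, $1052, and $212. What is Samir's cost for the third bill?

#1 ($275): $250 finishes the deductible; $25 goes to coinsurance; coinsurance $25 × 40% = $10. Cost to patient: $260. OOP to date $260.
#2 ($1052): deductible met; 40% of $1052 = $420.80. Patient owes $420.80 (running OOP $680.80).
#3 ($212): 40% coinsurance on $212 = $84.80. Cost to patient: $84.80. OOP to date $765.60.

$84.80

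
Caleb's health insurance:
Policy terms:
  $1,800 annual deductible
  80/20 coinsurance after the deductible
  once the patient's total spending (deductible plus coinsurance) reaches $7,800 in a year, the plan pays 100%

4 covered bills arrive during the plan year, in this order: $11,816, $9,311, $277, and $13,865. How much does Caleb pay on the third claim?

$55.40

#1 ($11,816): $1,800 finishes the deductible; $10,016 goes to coinsurance; patient's 20% is $2,003.20. Patient pays $3,803.20; OOP now $3,803.20.
#2 ($9,311): deductible met; 20% of $9,311 = $1,862.20. Cost to patient: $1,862.20. OOP to date $5,665.40.
#3 ($277): deductible already satisfied, so patient's share is 20% × $277 = $55.40. Cost to patient: $55.40. OOP to date $5,720.80.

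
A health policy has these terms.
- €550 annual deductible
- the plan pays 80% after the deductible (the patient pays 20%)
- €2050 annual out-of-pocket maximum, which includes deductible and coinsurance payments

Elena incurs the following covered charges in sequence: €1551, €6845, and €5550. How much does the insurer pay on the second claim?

Claim 1 (€1551): €550 finishes the deductible; €1001 goes to coinsurance; 20% of €1001 = €200.20. Patient pays €750.20; OOP now €750.20. Insurer: €1551 − €750.20 = €800.80.
Claim 2 (€6845): 20% coinsurance on €6845 = €1369. OOP would hit €2119.20 > €2050, so the cap limits the patient to €2050 − €750.20 = €1299.80. Plan pays €6845 − €1299.80 = €5545.20.

€5545.20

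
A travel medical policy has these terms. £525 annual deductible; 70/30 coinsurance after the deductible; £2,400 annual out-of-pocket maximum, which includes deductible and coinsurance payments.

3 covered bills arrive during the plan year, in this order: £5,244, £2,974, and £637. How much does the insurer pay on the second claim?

£2,514.70

Claim 1 — £5,244: £525 to deductible, leaving £4,719; traveler's 30% is £1,415.70. Traveler pays £1,940.70; OOP now £1,940.70. Plan pays £5,244 − £1,940.70 = £3,303.30.
Claim 2 — £2,974: deductible met; 30% of £2,974 = £892.20. Adding that to £1,940.70 gives £2,832.90, past the £2,400 cap; traveler pays only £2,400 − £1,940.70 = £459.30. Insurer: £2,974 − £459.30 = £2,514.70.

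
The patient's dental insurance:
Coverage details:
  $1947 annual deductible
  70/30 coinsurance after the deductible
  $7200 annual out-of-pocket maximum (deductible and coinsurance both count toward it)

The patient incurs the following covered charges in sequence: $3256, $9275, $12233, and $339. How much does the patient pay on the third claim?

$2077.80

#1 ($3256): deductible takes $1947, $1309 remains; patient's 30% is $392.70. Patient pays $2339.70; OOP now $2339.70.
#2 ($9275): 30% coinsurance on $9275 = $2782.50. Cost to patient: $2782.50. OOP to date $5122.20.
#3 ($12233): deductible already satisfied, so patient's share is 30% × $12233 = $3669.90. Adding that to $5122.20 gives $8792.10, past the $7200 cap; patient pays only $7200 − $5122.20 = $2077.80.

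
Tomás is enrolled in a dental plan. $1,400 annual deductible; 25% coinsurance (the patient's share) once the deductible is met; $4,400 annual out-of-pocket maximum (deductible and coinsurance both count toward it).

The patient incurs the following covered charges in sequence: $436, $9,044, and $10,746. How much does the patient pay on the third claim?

Bill 1, $436: entire amount goes to the deductible. Patient owes $436 (running OOP $436).
Bill 2, $9,044: deductible takes $964, $8,080 remains; patient's 25% is $2,020. Cost to patient: $2,984. OOP to date $3,420.
Bill 3, $10,746: 25% coinsurance on $10,746 = $2,686.50. Adding that to $3,420 gives $6,106.50, past the $4,400 cap; patient pays only $4,400 − $3,420 = $980.

$980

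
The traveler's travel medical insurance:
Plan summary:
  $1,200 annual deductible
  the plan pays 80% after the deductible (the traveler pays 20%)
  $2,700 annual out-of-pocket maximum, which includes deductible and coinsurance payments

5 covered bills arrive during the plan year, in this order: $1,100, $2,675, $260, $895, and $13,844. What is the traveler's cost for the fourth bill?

$179

Claim 1 ($1,100): fully absorbed by the deductible. Traveler owes $1,100 (running OOP $1,100).
Claim 2 ($2,675): deductible takes $100, $2,575 remains; coinsurance $2,575 × 20% = $515. Cost to traveler: $615. OOP to date $1,715.
Claim 3 ($260): deductible met; 20% of $260 = $52. Traveler owes $52 (running OOP $1,767).
Claim 4 ($895): deductible already satisfied, so traveler's share is 20% × $895 = $179. Traveler pays $179; OOP now $1,946.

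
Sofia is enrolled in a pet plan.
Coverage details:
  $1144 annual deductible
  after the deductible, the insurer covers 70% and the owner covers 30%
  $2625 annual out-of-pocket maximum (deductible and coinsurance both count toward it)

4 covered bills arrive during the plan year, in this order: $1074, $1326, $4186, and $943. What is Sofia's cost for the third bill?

#1 ($1074): entire amount goes to the deductible. Owner pays $1074; OOP now $1074.
#2 ($1326): $70 finishes the deductible; $1256 goes to coinsurance; owner's 30% is $376.80. Owner owes $446.80 (running OOP $1520.80).
#3 ($4186): deductible already satisfied, so owner's share is 30% × $4186 = $1255.80. Adding that to $1520.80 gives $2776.60, past the $2625 cap; owner pays only $2625 − $1520.80 = $1104.20.

$1104.20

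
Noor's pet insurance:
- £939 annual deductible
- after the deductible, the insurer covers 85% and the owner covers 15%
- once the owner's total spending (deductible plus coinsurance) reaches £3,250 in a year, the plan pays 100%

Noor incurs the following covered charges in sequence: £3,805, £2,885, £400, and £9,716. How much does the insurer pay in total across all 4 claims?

£13,556

Claim 1 (£3,805): £939 finishes the deductible; £2,866 goes to coinsurance; 15% of £2,866 = £429.90. Owner pays £1,368.90; OOP now £1,368.90. Insurer: £3,805 − £1,368.90 = £2,436.10.
Claim 2 (£2,885): deductible already satisfied, so owner's share is 15% × £2,885 = £432.75. Owner pays £432.75; OOP now £1,801.65. Plan pays £2,885 − £432.75 = £2,452.25.
Claim 3 (£400): 15% coinsurance on £400 = £60. Owner pays £60; OOP now £1,861.65. Insurer: £400 − £60 = £340.
Claim 4 (£9,716): deductible met; 15% of £9,716 = £1,457.40. That would push OOP to £3,319.05, over the £3,250 cap, so owner pays £3,250 − £1,861.65 = £1,388.35. Plan pays £9,716 − £1,388.35 = £8,327.65.
Insurer total = bills − owner's total = £16,806 − £3,250 = £13,556.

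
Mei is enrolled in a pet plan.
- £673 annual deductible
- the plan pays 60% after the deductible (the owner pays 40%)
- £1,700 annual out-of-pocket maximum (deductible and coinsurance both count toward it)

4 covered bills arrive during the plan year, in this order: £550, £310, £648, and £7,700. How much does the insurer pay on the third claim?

£388.80

Bill 1, £550: fully absorbed by the deductible. Owner owes £550 (running OOP £550). Plan pays £550 − £550 = £0.
Bill 2, £310: £123 finishes the deductible; £187 goes to coinsurance; coinsurance £187 × 40% = £74.80. Owner owes £197.80 (running OOP £747.80). Insurer: £310 − £197.80 = £112.20.
Bill 3, £648: deductible already satisfied, so owner's share is 40% × £648 = £259.20. Owner pays £259.20; OOP now £1,007. Insurer: £648 − £259.20 = £388.80.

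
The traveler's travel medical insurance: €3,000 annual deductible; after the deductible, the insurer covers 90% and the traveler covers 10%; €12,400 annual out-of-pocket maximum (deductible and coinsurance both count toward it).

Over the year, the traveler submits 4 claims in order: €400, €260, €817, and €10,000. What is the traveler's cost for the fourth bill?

€2,370.70

#1 (€400): fully absorbed by the deductible. Cost to traveler: €400. OOP to date €400.
#2 (€260): entire amount goes to the deductible. Traveler pays €260; OOP now €660.
#3 (€817): fully absorbed by the deductible. Cost to traveler: €817. OOP to date €1,477.
#4 (€10,000): €1,523 to deductible, leaving €8,477; coinsurance €8,477 × 10% = €847.70. Cost to traveler: €2,370.70. OOP to date €3,847.70.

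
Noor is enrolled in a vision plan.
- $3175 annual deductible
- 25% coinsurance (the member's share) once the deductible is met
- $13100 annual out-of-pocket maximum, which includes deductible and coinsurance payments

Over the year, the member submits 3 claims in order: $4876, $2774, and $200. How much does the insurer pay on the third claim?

#1 ($4876): $3175 to deductible, leaving $1701; 25% of $1701 = $425.25. Member owes $3600.25 (running OOP $3600.25). Plan pays $4876 − $3600.25 = $1275.75.
#2 ($2774): deductible met; 25% of $2774 = $693.50. Member owes $693.50 (running OOP $4293.75). Insurer: $2774 − $693.50 = $2080.50.
#3 ($200): 25% coinsurance on $200 = $50. Member owes $50 (running OOP $4343.75). Insurer: $200 − $50 = $150.

$150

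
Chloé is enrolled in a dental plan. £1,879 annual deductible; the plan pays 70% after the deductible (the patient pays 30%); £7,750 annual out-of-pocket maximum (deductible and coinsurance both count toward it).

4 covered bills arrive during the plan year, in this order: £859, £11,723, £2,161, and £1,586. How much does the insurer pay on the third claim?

£1,512.70

Claim 1 (£859): all of it applies to the deductible. Patient owes £859 (running OOP £859). Insurer: £859 − £859 = £0.
Claim 2 (£11,723): £1,020 to deductible, leaving £10,703; 30% of £10,703 = £3,210.90. Patient pays £4,230.90; OOP now £5,089.90. Plan pays £11,723 − £4,230.90 = £7,492.10.
Claim 3 (£2,161): deductible already satisfied, so patient's share is 30% × £2,161 = £648.30. Patient pays £648.30; OOP now £5,738.20. Plan pays £2,161 − £648.30 = £1,512.70.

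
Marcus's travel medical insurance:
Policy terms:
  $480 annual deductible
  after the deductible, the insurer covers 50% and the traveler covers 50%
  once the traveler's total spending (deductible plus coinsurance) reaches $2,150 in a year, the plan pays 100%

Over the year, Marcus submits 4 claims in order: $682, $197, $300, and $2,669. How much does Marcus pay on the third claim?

Claim 1 ($682): $480 to deductible, leaving $202; coinsurance $202 × 50% = $101. Traveler owes $581 (running OOP $581).
Claim 2 ($197): deductible already satisfied, so traveler's share is 50% × $197 = $98.50. Traveler owes $98.50 (running OOP $679.50).
Claim 3 ($300): deductible met; 50% of $300 = $150. Cost to traveler: $150. OOP to date $829.50.

$150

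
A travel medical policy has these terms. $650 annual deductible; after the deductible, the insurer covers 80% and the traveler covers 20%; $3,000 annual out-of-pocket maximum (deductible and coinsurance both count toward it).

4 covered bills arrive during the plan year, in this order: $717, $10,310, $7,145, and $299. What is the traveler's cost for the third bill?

Bill 1, $717: $650 to deductible, leaving $67; traveler's 20% is $13.40. Traveler pays $663.40; OOP now $663.40.
Bill 2, $10,310: deductible met; 20% of $10,310 = $2,062. Traveler pays $2,062; OOP now $2,725.40.
Bill 3, $7,145: deductible already satisfied, so traveler's share is 20% × $7,145 = $1,429. Adding that to $2,725.40 gives $4,154.40, past the $3,000 cap; traveler pays only $3,000 − $2,725.40 = $274.60.

$274.60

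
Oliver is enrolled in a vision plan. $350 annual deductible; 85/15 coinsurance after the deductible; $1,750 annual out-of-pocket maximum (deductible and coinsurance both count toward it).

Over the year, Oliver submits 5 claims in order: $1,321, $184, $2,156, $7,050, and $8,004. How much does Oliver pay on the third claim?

#1 ($1,321): $350 to deductible, leaving $971; member's 15% is $145.65. Member pays $495.65; OOP now $495.65.
#2 ($184): deductible met; 15% of $184 = $27.60. Member owes $27.60 (running OOP $523.25).
#3 ($2,156): 15% coinsurance on $2,156 = $323.40. Member owes $323.40 (running OOP $846.65).

$323.40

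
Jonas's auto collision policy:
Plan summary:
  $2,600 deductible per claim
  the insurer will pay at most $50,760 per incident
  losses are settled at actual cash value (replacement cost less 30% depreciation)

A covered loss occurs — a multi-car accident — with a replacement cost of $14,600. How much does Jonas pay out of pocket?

Actual cash value after 30% depreciation: $14,600 × 70% = $10,220.
After the deductible, $10,220 − $2,600 = $7,620 remains.
$7,620 is within the $50,760 limit, so the insurer pays $7,620.
Out of pocket: $14,600 − $7,620 = $6,980.

$6,980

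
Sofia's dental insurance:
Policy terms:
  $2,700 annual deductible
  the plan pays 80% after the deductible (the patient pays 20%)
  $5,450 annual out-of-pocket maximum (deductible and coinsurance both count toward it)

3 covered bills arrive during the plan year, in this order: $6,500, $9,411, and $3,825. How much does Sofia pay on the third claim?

#1 ($6,500): $2,700 to deductible, leaving $3,800; coinsurance $3,800 × 20% = $760. Patient pays $3,460; OOP now $3,460.
#2 ($9,411): deductible already satisfied, so patient's share is 20% × $9,411 = $1,882.20. Patient owes $1,882.20 (running OOP $5,342.20).
#3 ($3,825): deductible met; 20% of $3,825 = $765. That would push OOP to $6,107.20, over the $5,450 cap, so patient pays $5,450 − $5,342.20 = $107.80.

$107.80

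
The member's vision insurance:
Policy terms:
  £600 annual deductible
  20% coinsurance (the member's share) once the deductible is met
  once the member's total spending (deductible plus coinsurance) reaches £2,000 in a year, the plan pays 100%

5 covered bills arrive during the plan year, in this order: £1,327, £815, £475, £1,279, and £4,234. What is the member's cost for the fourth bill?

£255.80

Claim 1 — £1,327: £600 finishes the deductible; £727 goes to coinsurance; coinsurance £727 × 20% = £145.40. Member pays £745.40; OOP now £745.40.
Claim 2 — £815: 20% coinsurance on £815 = £163. Member owes £163 (running OOP £908.40).
Claim 3 — £475: deductible already satisfied, so member's share is 20% × £475 = £95. Member owes £95 (running OOP £1,003.40).
Claim 4 — £1,279: deductible met; 20% of £1,279 = £255.80. Member pays £255.80; OOP now £1,259.20.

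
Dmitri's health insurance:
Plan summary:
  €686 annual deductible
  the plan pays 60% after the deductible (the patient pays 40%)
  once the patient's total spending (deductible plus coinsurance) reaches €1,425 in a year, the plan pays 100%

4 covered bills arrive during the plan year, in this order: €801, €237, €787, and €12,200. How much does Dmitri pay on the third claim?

Claim 1 — €801: deductible takes €686, €115 remains; coinsurance €115 × 40% = €46. Patient owes €732 (running OOP €732).
Claim 2 — €237: deductible already satisfied, so patient's share is 40% × €237 = €94.80. Cost to patient: €94.80. OOP to date €826.80.
Claim 3 — €787: deductible already satisfied, so patient's share is 40% × €787 = €314.80. Patient owes €314.80 (running OOP €1,141.60).

€314.80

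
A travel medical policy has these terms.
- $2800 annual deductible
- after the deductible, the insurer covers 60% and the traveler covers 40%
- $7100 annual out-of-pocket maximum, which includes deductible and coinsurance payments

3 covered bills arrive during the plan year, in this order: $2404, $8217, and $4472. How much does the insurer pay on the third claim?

$3300.40

Bill 1, $2404: fully absorbed by the deductible. Traveler owes $2404 (running OOP $2404). Plan pays $2404 − $2404 = $0.
Bill 2, $8217: $396 finishes the deductible; $7821 goes to coinsurance; traveler's 40% is $3128.40. Cost to traveler: $3524.40. OOP to date $5928.40. Insurer: $8217 − $3524.40 = $4692.60.
Bill 3, $4472: deductible met; 40% of $4472 = $1788.80. OOP would hit $7717.20 > $7100, so the cap limits the traveler to $7100 − $5928.40 = $1171.60. Insurer: $4472 − $1171.60 = $3300.40.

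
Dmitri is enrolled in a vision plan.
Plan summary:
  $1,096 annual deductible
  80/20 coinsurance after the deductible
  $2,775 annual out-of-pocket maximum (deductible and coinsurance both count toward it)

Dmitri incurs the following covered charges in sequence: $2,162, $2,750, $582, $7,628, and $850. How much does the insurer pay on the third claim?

$465.60

#1 ($2,162): deductible takes $1,096, $1,066 remains; coinsurance $1,066 × 20% = $213.20. Cost to member: $1,309.20. OOP to date $1,309.20. Insurer: $2,162 − $1,309.20 = $852.80.
#2 ($2,750): deductible met; 20% of $2,750 = $550. Cost to member: $550. OOP to date $1,859.20. Insurer: $2,750 − $550 = $2,200.
#3 ($582): deductible already satisfied, so member's share is 20% × $582 = $116.40. Cost to member: $116.40. OOP to date $1,975.60. Plan pays $582 − $116.40 = $465.60.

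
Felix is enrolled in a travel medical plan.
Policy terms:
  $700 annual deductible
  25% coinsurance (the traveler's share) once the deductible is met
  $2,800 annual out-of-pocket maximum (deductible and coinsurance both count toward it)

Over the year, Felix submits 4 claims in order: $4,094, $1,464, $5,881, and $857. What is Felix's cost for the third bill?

$885.50

Bill 1, $4,094: $700 finishes the deductible; $3,394 goes to coinsurance; 25% of $3,394 = $848.50. Traveler owes $1,548.50 (running OOP $1,548.50).
Bill 2, $1,464: 25% coinsurance on $1,464 = $366. Traveler owes $366 (running OOP $1,914.50).
Bill 3, $5,881: deductible already satisfied, so traveler's share is 25% × $5,881 = $1,470.25. Adding that to $1,914.50 gives $3,384.75, past the $2,800 cap; traveler pays only $2,800 − $1,914.50 = $885.50.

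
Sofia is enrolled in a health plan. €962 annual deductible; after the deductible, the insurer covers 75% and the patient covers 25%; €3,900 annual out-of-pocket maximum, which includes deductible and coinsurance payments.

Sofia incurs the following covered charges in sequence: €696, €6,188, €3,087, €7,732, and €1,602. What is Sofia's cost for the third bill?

€771.75

Claim 1 (€696): fully absorbed by the deductible. Patient pays €696; OOP now €696.
Claim 2 (€6,188): €266 finishes the deductible; €5,922 goes to coinsurance; 25% of €5,922 = €1,480.50. Patient owes €1,746.50 (running OOP €2,442.50).
Claim 3 (€3,087): deductible met; 25% of €3,087 = €771.75. Patient pays €771.75; OOP now €3,214.25.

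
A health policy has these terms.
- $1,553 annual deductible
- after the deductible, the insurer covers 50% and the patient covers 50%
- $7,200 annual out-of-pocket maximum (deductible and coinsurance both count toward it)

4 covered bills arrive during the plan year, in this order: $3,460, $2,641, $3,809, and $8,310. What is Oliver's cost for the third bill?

#1 ($3,460): deductible takes $1,553, $1,907 remains; 50% of $1,907 = $953.50. Cost to patient: $2,506.50. OOP to date $2,506.50.
#2 ($2,641): 50% coinsurance on $2,641 = $1,320.50. Patient pays $1,320.50; OOP now $3,827.
#3 ($3,809): deductible already satisfied, so patient's share is 50% × $3,809 = $1,904.50. Cost to patient: $1,904.50. OOP to date $5,731.50.

$1,904.50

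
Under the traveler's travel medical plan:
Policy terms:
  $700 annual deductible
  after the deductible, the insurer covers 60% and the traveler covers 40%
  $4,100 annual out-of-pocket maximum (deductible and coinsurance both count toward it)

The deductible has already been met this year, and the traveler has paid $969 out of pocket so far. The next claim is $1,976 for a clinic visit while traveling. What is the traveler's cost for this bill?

The deductible is already satisfied, so the full bill goes to coinsurance.
40% of $1,976 = $790.40 falls to the traveler.
Cumulative spending $969 + $790.40 = $1,759.40 stays under the $4,100 maximum.

$790.40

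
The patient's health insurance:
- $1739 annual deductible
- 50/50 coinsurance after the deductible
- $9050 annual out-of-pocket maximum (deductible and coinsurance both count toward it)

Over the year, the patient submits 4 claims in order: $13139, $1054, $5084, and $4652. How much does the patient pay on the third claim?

$1084

Claim 1 ($13139): $1739 to deductible, leaving $11400; coinsurance $11400 × 50% = $5700. Cost to patient: $7439. OOP to date $7439.
Claim 2 ($1054): 50% coinsurance on $1054 = $527. Patient pays $527; OOP now $7966.
Claim 3 ($5084): deductible met; 50% of $5084 = $2542. That would push OOP to $10508, over the $9050 cap, so patient pays $9050 − $7966 = $1084.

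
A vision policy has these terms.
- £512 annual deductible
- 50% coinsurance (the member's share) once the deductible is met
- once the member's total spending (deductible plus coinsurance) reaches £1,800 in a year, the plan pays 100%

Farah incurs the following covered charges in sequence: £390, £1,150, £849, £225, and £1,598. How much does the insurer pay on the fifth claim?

Claim 1 (£390): fully absorbed by the deductible. Member owes £390 (running OOP £390). Insurer: £390 − £390 = £0.
Claim 2 (£1,150): deductible takes £122, £1,028 remains; member's 50% is £514. Cost to member: £636. OOP to date £1,026. Plan pays £1,150 − £636 = £514.
Claim 3 (£849): deductible met; 50% of £849 = £424.50. Cost to member: £424.50. OOP to date £1,450.50. Plan pays £849 − £424.50 = £424.50.
Claim 4 (£225): 50% coinsurance on £225 = £112.50. Member owes £112.50 (running OOP £1,563). Insurer: £225 − £112.50 = £112.50.
Claim 5 (£1,598): 50% coinsurance on £1,598 = £799. OOP would hit £2,362 > £1,800, so the cap limits the member to £1,800 − £1,563 = £237. Plan pays £1,598 − £237 = £1,361.

£1,361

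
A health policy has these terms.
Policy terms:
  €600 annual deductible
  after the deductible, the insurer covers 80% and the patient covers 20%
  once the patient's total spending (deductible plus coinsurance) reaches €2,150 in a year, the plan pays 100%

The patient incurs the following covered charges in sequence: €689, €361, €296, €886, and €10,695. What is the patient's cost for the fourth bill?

€177.20

Claim 1 (€689): €600 finishes the deductible; €89 goes to coinsurance; patient's 20% is €17.80. Cost to patient: €617.80. OOP to date €617.80.
Claim 2 (€361): deductible already satisfied, so patient's share is 20% × €361 = €72.20. Patient owes €72.20 (running OOP €690).
Claim 3 (€296): deductible met; 20% of €296 = €59.20. Patient owes €59.20 (running OOP €749.20).
Claim 4 (€886): deductible already satisfied, so patient's share is 20% × €886 = €177.20. Patient owes €177.20 (running OOP €926.40).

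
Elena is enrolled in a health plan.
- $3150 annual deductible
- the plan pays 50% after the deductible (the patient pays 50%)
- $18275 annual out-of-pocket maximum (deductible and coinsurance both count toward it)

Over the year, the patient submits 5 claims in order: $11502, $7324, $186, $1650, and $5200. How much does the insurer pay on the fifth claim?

Bill 1, $11502: $3150 to deductible, leaving $8352; coinsurance $8352 × 50% = $4176. Cost to patient: $7326. OOP to date $7326. Insurer: $11502 − $7326 = $4176.
Bill 2, $7324: deductible met; 50% of $7324 = $3662. Cost to patient: $3662. OOP to date $10988. Insurer: $7324 − $3662 = $3662.
Bill 3, $186: deductible met; 50% of $186 = $93. Patient pays $93; OOP now $11081. Insurer: $186 − $93 = $93.
Bill 4, $1650: 50% coinsurance on $1650 = $825. Cost to patient: $825. OOP to date $11906. Insurer: $1650 − $825 = $825.
Bill 5, $5200: deductible already satisfied, so patient's share is 50% × $5200 = $2600. Cost to patient: $2600. OOP to date $14506. Insurer: $5200 − $2600 = $2600.

$2600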